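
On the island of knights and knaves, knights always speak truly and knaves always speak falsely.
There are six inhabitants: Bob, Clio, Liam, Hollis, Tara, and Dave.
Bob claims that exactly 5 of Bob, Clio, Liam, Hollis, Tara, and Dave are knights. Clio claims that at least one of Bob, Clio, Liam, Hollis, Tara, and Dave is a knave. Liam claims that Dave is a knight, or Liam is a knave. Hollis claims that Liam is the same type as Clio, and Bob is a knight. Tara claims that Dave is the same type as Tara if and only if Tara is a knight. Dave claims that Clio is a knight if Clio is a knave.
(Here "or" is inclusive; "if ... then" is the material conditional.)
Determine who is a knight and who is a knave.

Bob is a knave, Clio is a knight, Liam is a knight, Hollis is a knave, Tara is a knight, and Dave is a knight.

Bob is a knave; "exactly 5 of Bob, Clio, Liam, Hollis, Tara, and Dave are knights" is false, as required.
Clio is a knight, and the claim "at least one of Bob, Clio, Liam, Hollis, Tara, and Dave is a knave" is indeed True.
As a knight, Liam's statement "Dave is a knight, or Liam is a knave" should be True; it is.
Hollis is a knave; "Liam is the same type as Clio, and Bob is a knight" is false, as required.
Tara is a knight; "Dave is the same type as Tara if and only if Tara is a knight" is True, as required.
Dave is a knight, and the claim "Clio is a knight if Clio is a knave" is indeed True.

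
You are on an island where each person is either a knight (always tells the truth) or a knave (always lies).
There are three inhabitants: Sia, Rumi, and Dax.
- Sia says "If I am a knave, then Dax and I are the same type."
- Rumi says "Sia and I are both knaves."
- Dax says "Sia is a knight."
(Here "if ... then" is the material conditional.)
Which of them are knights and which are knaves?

Sia is a knight, so "if I am a knave, then Dax and I are the same type" must be true — and it is.
As a knave, Rumi's statement "Sia and I are both knaves" should be False; it is.
Since Dax is a knight, "Sia is a knight" needs to be true, which holds.

Knights: Sia and Dax. Knaves: Rumi.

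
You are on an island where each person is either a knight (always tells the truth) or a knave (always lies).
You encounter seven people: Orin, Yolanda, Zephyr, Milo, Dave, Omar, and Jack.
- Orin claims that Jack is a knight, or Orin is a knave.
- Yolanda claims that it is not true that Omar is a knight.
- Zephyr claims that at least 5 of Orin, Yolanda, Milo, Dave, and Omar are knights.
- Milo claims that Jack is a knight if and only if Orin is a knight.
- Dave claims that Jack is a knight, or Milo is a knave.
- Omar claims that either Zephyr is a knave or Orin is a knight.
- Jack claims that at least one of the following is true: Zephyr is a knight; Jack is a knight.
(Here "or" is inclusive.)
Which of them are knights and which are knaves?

Knights: Orin, Milo, Dave, Omar, and Jack. Knaves: Yolanda and Zephyr.

Orin is a knight; "Jack is a knight, or Orin is a knave" is true, as required.
Yolanda is a knave; "it is not true that Omar is a knight" is false, as required.
As a knave, Zephyr's statement "at least 5 of Orin, Yolanda, Milo, Dave, and Omar are knights" should be false; it is.
Milo (knight): "Jack is a knight if and only if Orin is a knight" — true. ✓
As a knight, Dave's statement "Jack is a knight, or Milo is a knave" should be true; it is.
Omar is a knight, and the claim "either Zephyr is a knave or Orin is a knight" is indeed true.
Jack (knight): "at least one of the following is true: Zephyr is a knight; Jack is a knight" — true. ✓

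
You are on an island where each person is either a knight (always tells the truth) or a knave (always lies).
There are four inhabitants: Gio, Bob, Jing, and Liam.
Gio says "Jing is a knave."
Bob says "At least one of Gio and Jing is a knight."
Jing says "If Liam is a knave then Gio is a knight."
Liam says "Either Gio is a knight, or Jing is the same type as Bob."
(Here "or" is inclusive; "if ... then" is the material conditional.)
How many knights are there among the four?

3

The unique consistent assignment is Gio=knave, Bob=knight, Jing=knight, Liam=knight.
That has 3 knights.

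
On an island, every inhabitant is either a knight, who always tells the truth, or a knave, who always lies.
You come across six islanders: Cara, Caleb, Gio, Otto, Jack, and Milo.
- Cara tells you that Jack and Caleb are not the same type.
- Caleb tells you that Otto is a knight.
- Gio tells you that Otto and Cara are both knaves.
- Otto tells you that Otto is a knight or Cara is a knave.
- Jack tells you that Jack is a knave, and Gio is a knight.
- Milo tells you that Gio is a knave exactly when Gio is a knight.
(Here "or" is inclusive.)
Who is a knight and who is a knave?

Knights: Cara, Caleb, and Otto. Knaves: Gio, Jack, and Milo.

Cara (knight): "Jack and Caleb are not the same type" — True. ✓
Caleb is a knight, and the claim "Otto is a knight" is indeed True.
As a knave, Gio's statement "Otto and Cara are both knaves" should be False; it is.
Otto is a knight, so "Otto is a knight or Cara is a knave" must be True — and it is.
As a knave, Jack's statement "Jack is a knave, and Gio is a knight" should be False; it is.
Since Milo is a knave, "Gio is a knave exactly when Gio is a knight" needs to be False, which holds.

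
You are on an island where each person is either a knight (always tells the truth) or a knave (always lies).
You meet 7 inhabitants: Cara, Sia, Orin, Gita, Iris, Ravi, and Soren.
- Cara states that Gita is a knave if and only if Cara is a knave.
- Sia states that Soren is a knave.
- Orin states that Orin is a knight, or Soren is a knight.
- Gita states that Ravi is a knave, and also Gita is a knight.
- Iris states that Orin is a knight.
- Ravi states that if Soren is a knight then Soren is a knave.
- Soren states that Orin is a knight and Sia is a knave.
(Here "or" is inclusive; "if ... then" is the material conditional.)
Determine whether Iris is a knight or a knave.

Iris is a knight.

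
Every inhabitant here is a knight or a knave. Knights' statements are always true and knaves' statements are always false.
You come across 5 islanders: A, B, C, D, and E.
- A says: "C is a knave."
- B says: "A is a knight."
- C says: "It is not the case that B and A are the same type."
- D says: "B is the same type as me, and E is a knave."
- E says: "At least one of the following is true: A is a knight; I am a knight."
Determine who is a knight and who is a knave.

A is a knight, B is a knight, C is a knave, D is a knave, and E is a knight.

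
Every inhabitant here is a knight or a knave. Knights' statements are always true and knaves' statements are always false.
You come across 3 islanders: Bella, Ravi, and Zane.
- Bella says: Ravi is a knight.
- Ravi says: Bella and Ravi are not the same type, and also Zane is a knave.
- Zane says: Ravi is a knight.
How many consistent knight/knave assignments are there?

Consistent assignments:
  Bella=knave, Ravi=knave, Zane=knave

1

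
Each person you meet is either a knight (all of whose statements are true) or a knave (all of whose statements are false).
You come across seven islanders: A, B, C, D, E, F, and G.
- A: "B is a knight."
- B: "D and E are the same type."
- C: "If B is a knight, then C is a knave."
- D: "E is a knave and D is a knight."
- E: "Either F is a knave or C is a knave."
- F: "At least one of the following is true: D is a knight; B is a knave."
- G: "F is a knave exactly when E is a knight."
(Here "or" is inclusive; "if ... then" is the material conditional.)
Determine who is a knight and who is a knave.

A is a knave, B is a knave, C is a knight, D is a knight, E is a knave, F is a knight, and G is a knight.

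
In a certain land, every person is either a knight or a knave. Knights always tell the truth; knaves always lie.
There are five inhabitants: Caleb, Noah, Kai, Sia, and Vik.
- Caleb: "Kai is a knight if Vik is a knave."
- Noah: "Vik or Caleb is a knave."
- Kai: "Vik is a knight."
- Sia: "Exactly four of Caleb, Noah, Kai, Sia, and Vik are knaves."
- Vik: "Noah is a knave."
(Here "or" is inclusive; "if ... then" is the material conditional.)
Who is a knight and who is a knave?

Suppose Caleb is a knave. Then Caleb's statement "Kai is a knight if Vik is a knave" would have to be false. Checking the 16 ways to assign the others, none is consistent with every speaker.
(For instance, with Noah=knave, Kai=knight, Sia=knave, Vik=knight, Caleb's claim "Kai is a knight if Vik is a knave" comes out true where it would need to be false.)
So Caleb must be a knight, making "Kai is a knight if Vik is a knave" true. Taking Caleb=knight, Noah=knave, Kai=knight, Sia=knave, Vik=knight, each remaining statement checks out:
  Noah (knave): "Vik or Caleb is a knave" — false. ✓
  Kai (knight): "Vik is a knight" — true. ✓
  Sia (knave): "exactly four of Caleb, Noah, Kai, Sia, and Vik are knaves" — false. ✓
  Vik (knight): "Noah is a knave" — true. ✓
This is the unique consistent assignment.

Knights: Caleb, Kai, and Vik. Knaves: Noah and Sia.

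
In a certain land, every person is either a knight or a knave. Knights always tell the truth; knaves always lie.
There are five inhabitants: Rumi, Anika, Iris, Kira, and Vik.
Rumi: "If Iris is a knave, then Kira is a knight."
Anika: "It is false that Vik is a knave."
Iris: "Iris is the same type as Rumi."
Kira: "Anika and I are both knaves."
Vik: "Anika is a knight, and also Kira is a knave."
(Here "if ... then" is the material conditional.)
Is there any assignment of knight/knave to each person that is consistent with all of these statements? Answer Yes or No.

One consistent assignment: Rumi=knight, Anika=knight, Iris=knight, Kira=knave, Vik=knight.

Yes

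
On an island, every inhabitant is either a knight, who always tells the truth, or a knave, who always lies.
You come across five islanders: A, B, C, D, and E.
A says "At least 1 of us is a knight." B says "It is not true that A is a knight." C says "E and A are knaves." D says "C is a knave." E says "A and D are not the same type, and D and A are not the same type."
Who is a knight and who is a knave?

Suppose A is a knave. Then A's statement "at least 1 of us is a knight" would have to be false. Checking the 16 ways to assign the others, none is consistent with every speaker.
(For instance, with B=knave, C=knave, D=knight, E=knave, A's claim "at least 1 of us is a knight" comes out true where it would need to be false.)
So A must be a knight, making "at least 1 of us is a knight" true. Taking A=knight, B=knave, C=knave, D=knight, E=knave, each remaining statement checks out:
  B (knave): "it is not true that A is a knight" — false. ✓
  C (knave): "E and A are knaves" — false. ✓
  D (knight): "C is a knave" — true. ✓
  E (knave): "A and D are not the same type, and D and A are not the same type" — false. ✓
This is the unique consistent assignment.

A is a knight, B is a knave, C is a knave, D is a knight, and E is a knave.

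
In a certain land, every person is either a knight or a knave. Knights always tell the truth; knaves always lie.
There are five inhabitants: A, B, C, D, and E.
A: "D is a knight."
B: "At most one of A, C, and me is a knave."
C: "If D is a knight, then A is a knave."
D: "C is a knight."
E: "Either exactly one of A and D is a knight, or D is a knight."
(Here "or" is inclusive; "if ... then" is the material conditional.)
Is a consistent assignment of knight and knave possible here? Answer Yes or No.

No

Checking all 32 assignments, each has at least one speaker whose statement's truth value contradicts their type.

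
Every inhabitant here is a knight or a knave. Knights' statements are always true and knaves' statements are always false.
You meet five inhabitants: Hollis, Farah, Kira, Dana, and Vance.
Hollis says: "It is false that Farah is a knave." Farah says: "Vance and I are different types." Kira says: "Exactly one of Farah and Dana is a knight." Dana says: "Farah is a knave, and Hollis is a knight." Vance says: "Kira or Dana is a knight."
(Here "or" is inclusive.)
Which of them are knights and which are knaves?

Hollis is a knave, Farah is a knave, Kira is a knave, Dana is a knave, and Vance is a knave.

Hollis is a knave; "it is false that Farah is a knave" is false, as required.
Since Farah is a knave, "Vance and I are different types" needs to be false, which holds.
Kira is a knave; "exactly one of Farah and Dana is a knight" is false, as required.
Dana (knave): "Farah is a knave, and Hollis is a knight" — false. ✓
Vance is a knave, so "Kira or Dana is a knight" must be false — and it is.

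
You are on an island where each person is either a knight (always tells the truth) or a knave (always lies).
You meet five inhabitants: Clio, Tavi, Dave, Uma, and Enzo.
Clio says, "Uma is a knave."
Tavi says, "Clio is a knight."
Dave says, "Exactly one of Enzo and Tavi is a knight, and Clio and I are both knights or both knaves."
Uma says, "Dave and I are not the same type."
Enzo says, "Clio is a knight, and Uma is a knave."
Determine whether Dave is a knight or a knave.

Dave is a knave.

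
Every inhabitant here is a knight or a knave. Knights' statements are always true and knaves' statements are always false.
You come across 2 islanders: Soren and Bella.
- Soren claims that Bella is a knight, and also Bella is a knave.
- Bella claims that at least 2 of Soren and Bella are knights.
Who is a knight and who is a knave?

Soren is a knave and Bella is a knave.

Soren (knave): "Bella is a knight, and also Bella is a knave" — false. ✓
Bella is a knave, so "at least 2 of Soren and Bella are knights" must be false — and it is.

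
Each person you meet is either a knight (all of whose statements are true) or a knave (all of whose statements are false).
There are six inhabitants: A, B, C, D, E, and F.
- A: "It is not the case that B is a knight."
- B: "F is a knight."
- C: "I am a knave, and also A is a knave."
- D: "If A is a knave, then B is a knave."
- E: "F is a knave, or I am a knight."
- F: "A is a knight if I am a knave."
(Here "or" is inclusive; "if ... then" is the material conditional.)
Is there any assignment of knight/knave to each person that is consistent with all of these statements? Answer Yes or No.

Checking all 64 assignments, each has at least one speaker whose statement's truth value contradicts their type.

No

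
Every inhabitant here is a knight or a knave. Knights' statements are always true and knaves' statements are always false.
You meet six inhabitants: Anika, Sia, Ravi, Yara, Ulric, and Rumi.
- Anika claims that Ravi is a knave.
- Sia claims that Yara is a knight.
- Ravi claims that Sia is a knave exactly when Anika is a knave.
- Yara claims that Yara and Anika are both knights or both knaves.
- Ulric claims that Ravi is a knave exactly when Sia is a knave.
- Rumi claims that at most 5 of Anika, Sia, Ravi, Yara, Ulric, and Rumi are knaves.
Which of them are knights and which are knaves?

Anika is a knight, Sia is a knave, Ravi is a knave, Yara is a knave, Ulric is a knight, and Rumi is a knight.

Anika (knight): "Ravi is a knave" — true. ✓
Sia is a knave; "Yara is a knight" is False, as required.
Ravi is a knave, so "Sia is a knave exactly when Anika is a knave" must be False — and it is.
Yara is a knave, and the claim "Yara and Anika are both knights or both knaves" is indeed False.
Ulric is a knight, so "Ravi is a knave exactly when Sia is a knave" must be true — and it is.
Rumi is a knight, so "at most 5 of Anika, Sia, Ravi, Yara, Ulric, and Rumi are knaves" must be true — and it is.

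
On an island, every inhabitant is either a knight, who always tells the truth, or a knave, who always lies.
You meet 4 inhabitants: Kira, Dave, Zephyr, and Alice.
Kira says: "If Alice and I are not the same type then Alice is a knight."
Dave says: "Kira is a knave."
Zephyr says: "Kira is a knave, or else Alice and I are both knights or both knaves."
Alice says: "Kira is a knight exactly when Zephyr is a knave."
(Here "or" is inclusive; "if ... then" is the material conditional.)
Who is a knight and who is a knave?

Since Kira is a knight, "if Alice and I are not the same type then Alice is a knight" needs to be true, which holds.
Since Dave is a knave, "Kira is a knave" needs to be False, which holds.
Zephyr is a knave; "Kira is a knave, or else Alice and I are both knights or both knaves" is False, as required.
Alice is a knight; "Kira is a knight exactly when Zephyr is a knave" is true, as required.

Kira is a knight, Dave is a knave, Zephyr is a knave, and Alice is a knight.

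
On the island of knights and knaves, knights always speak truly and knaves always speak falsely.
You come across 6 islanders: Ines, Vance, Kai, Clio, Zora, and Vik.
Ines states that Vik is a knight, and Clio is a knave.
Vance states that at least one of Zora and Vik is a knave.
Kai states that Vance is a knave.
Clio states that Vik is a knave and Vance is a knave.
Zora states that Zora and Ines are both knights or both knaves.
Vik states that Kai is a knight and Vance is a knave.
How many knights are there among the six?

4

The unique consistent assignment is Ines=knight, Vance=knave, Kai=knight, Clio=knave, Zora=knight, Vik=knight.
That has 4 knights.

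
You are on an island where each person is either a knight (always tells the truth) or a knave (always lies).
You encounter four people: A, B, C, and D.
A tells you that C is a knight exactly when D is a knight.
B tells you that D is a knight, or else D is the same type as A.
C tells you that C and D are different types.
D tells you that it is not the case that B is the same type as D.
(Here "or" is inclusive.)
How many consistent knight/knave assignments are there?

Consistent assignments:
  A=knight, B=knave, C=knave, D=knave

1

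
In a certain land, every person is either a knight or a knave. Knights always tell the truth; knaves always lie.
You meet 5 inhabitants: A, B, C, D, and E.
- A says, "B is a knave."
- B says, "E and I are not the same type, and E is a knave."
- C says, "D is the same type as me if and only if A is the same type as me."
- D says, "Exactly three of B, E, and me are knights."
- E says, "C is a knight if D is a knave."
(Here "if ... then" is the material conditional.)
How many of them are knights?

1

The unique consistent assignment is A=knight, B=knave, C=knave, D=knave, E=knave.
That has 1 knight.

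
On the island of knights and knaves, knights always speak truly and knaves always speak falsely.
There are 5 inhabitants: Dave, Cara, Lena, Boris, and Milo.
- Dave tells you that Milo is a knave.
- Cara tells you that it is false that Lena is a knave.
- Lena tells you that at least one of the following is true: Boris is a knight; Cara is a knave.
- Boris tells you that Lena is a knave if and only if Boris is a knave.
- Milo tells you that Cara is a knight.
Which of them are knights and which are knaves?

Dave (knave): "Milo is a knave" — false. ✓
As a knight, Cara's statement "it is false that Lena is a knave" should be True; it is.
Since Lena is a knight, "at least one of the following is true: Boris is a knight; Cara is a knave" needs to be True, which holds.
Boris is a knight, and the claim "Lena is a knave if and only if Boris is a knave" is indeed True.
Since Milo is a knight, "Cara is a knight" needs to be True, which holds.

Knights: Cara, Lena, Boris, and Milo. Knaves: Dave.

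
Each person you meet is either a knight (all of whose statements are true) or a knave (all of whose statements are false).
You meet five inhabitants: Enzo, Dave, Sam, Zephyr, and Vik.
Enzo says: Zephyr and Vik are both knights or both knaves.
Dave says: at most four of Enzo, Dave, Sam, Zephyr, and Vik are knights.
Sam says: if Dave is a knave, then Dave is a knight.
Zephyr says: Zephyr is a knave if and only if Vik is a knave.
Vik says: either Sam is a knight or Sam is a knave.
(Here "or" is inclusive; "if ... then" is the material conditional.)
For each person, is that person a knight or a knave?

Enzo is a knave, Dave is a knight, Sam is a knight, Zephyr is a knave, and Vik is a knight.

Enzo is a knave; "Zephyr and Vik are both knights or both knaves" is false, as required.
Dave (knight): "at most four of Enzo, Dave, Sam, Zephyr, and Vik are knights" — true. ✓
As a knight, Sam's statement "if Dave is a knave, then Dave is a knight" should be true; it is.
Zephyr is a knave; "Zephyr is a knave if and only if Vik is a knave" is false, as required.
Since Vik is a knight, "either Sam is a knight or Sam is a knave" needs to be true, which holds.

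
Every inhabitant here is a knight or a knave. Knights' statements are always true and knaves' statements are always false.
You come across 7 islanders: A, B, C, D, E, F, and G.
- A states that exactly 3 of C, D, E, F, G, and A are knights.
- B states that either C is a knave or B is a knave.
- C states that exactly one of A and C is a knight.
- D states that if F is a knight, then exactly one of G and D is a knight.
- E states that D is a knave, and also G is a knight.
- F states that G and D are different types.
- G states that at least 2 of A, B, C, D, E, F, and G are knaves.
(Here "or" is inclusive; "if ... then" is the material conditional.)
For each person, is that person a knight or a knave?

Knights: B, D, and G. Knaves: A, C, E, and F.

A is a knave; "exactly 3 of C, D, E, F, G, and A are knights" is False, as required.
B is a knight; "either C is a knave or B is a knave" is true, as required.
As a knave, C's statement "exactly one of A and C is a knight" should be False; it is.
D is a knight, and the claim "if F is a knight, then exactly one of G and D is a knight" is indeed true.
E is a knave, so "D is a knave, and also G is a knight" must be False — and it is.
F is a knave, so "G and D are different types" must be False — and it is.
G is a knight, so "at least 2 of A, B, C, D, E, F, and G are knaves" must be true — and it is.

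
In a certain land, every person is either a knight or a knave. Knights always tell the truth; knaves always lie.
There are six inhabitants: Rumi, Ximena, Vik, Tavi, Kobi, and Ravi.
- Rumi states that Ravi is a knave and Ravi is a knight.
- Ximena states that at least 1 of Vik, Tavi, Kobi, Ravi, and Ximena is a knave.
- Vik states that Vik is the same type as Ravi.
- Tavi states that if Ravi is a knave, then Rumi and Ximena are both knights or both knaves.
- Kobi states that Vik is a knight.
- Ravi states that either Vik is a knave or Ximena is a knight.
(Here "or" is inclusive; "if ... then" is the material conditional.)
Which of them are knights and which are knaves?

Rumi is a knave, Ximena is a knight, Vik is a knave, Tavi is a knight, Kobi is a knave, and Ravi is a knight.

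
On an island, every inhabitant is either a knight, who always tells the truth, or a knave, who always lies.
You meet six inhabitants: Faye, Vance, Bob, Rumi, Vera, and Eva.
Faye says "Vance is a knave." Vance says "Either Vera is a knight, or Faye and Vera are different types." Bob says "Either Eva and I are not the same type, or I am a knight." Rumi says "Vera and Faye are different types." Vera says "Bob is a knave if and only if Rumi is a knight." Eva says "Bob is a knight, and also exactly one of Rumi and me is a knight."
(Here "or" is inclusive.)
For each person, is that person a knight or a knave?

Faye (knave): "Vance is a knave" — false. ✓
As a knight, Vance's statement "either Vera is a knight, or Faye and Vera are different types" should be true; it is.
Bob (knave): "either Eva and I are not the same type, or I am a knight" — false. ✓
Rumi is a knight, so "Vera and Faye are different types" must be true — and it is.
Vera (knight): "Bob is a knave if and only if Rumi is a knight" — true. ✓
As a knave, Eva's statement "Bob is a knight, and also exactly one of Rumi and me is a knight" should be false; it is.

Knights: Vance, Rumi, and Vera. Knaves: Faye, Bob, and Eva.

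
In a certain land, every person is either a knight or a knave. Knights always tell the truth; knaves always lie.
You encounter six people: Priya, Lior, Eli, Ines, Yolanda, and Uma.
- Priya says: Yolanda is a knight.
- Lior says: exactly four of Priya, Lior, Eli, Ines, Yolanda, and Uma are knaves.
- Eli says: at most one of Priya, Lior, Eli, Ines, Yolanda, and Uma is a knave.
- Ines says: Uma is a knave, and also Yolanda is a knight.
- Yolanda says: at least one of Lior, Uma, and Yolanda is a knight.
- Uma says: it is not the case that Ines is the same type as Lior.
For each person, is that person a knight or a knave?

Priya is a knave, Lior is a knave, Eli is a knave, Ines is a knave, Yolanda is a knave, and Uma is a knave.

Priya is a knave, and the claim "Yolanda is a knight" is indeed False.
Lior is a knave, so "exactly four of Priya, Lior, Eli, Ines, Yolanda, and Uma are knaves" must be False — and it is.
Eli is a knave; "at most one of Priya, Lior, Eli, Ines, Yolanda, and Uma is a knave" is False, as required.
Ines (knave): "Uma is a knave, and also Yolanda is a knight" — False. ✓
Yolanda (knave): "at least one of Lior, Uma, and Yolanda is a knight" — False. ✓
Uma is a knave, so "it is not the case that Ines is the same type as Lior" must be False — and it is.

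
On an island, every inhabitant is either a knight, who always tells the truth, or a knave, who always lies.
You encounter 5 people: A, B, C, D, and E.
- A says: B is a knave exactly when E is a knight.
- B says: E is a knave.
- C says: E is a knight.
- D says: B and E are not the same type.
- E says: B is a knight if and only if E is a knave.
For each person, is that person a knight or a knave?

Knights: A, C, D, and E. Knaves: B.

Suppose A is a knave. Then A's statement "B is a knave exactly when E is a knight" would have to be false. Checking the 16 ways to assign the others, none is consistent with every speaker.
(For instance, with B=knave, C=knight, D=knight, E=knight, A's claim "B is a knave exactly when E is a knight" comes out true where it would need to be false.)
So A must be a knight, making "B is a knave exactly when E is a knight" true. Taking A=knight, B=knave, C=knight, D=knight, E=knight, each remaining statement checks out:
  B (knave): "E is a knave" — false. ✓
  C (knight): "E is a knight" — true. ✓
  D (knight): "B and E are not the same type" — true. ✓
  E (knight): "B is a knight if and only if E is a knave" — true. ✓
This is the unique consistent assignment.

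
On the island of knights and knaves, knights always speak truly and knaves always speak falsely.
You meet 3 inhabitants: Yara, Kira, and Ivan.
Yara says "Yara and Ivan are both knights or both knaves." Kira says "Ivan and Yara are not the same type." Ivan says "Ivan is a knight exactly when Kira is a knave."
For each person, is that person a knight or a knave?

Knights: Yara and Ivan. Knaves: Kira.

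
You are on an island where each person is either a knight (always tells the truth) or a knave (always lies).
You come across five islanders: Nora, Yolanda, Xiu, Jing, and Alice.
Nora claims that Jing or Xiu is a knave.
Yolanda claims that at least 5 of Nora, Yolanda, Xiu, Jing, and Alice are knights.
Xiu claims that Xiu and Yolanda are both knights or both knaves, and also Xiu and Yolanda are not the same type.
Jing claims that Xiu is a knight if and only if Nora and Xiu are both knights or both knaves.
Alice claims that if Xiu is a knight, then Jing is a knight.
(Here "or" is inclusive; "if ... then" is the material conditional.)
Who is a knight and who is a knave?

Nora is a knight; "Jing or Xiu is a knave" is True, as required.
Yolanda (knave): "at least 5 of Nora, Yolanda, Xiu, Jing, and Alice are knights" — False. ✓
Xiu is a knave, and the claim "Xiu and Yolanda are both knights or both knaves, and also Xiu and Yolanda are not the same type" is indeed False.
Jing is a knight; "Xiu is a knight if and only if Nora and Xiu are both knights or both knaves" is True, as required.
Alice is a knight; "if Xiu is a knight, then Jing is a knight" is True, as required.

Knights: Nora, Jing, and Alice. Knaves: Yolanda and Xiu.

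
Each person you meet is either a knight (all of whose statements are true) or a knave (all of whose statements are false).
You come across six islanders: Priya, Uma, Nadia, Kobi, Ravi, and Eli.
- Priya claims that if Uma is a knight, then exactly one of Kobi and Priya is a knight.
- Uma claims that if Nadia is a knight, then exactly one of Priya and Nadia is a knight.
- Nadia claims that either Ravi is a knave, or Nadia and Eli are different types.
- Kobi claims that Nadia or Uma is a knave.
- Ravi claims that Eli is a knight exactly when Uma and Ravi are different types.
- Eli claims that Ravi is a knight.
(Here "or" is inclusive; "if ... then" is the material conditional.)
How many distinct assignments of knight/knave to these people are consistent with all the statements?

1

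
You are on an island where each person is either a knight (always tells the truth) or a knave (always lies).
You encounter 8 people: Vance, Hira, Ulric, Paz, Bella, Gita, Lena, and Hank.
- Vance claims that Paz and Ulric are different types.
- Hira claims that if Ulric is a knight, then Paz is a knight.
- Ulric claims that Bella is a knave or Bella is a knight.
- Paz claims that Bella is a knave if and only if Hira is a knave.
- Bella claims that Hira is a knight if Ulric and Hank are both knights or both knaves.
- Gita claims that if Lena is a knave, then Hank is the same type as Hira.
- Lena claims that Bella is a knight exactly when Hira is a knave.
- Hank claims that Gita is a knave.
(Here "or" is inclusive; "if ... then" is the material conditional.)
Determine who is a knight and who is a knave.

Knights: Vance, Ulric, Bella, Gita, and Lena. Knaves: Hira, Paz, and Hank.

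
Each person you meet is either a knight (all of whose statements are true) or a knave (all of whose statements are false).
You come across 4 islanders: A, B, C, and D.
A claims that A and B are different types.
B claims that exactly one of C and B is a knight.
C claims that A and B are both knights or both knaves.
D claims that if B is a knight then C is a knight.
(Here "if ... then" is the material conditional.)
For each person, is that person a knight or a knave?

Knights: A and D. Knaves: B and C.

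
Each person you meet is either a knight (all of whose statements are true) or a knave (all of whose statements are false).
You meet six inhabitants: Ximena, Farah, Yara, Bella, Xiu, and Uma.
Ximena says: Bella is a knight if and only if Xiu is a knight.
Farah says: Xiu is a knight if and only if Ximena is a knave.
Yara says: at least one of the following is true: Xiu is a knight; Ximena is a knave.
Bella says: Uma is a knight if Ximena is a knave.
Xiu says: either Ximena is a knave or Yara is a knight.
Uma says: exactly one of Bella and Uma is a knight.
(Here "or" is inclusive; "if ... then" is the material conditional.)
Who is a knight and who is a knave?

Ximena is a knave, so "Bella is a knight if and only if Xiu is a knight" must be False — and it is.
Farah is a knight, so "Xiu is a knight if and only if Ximena is a knave" must be True — and it is.
Since Yara is a knight, "at least one of the following is true: Xiu is a knight; Ximena is a knave" needs to be True, which holds.
Bella is a knave; "Uma is a knight if Ximena is a knave" is False, as required.
Since Xiu is a knight, "either Ximena is a knave or Yara is a knight" needs to be True, which holds.
As a knave, Uma's statement "exactly one of Bella and Uma is a knight" should be False; it is.

Ximena is a knave, Farah is a knight, Yara is a knight, Bella is a knave, Xiu is a knight, and Uma is a knave.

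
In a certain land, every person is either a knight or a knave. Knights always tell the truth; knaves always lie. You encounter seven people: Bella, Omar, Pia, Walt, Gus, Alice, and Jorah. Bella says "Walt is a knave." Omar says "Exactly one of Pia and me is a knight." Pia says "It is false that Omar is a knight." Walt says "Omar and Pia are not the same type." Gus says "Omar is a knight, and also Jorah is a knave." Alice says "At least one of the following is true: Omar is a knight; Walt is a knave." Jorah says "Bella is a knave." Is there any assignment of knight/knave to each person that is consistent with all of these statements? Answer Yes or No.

Yes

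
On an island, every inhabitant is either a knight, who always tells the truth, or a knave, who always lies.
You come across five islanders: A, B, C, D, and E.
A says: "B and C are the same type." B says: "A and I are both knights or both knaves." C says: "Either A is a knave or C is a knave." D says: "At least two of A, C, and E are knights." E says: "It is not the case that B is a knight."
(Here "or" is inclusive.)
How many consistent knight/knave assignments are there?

0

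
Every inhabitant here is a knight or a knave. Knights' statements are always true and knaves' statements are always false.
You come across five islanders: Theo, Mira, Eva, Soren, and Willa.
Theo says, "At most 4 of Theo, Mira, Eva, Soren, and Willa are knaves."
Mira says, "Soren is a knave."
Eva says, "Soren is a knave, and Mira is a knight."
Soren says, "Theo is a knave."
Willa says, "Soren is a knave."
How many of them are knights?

4

The unique consistent assignment is Theo=knight, Mira=knight, Eva=knight, Soren=knave, Willa=knight.
That has 4 knights.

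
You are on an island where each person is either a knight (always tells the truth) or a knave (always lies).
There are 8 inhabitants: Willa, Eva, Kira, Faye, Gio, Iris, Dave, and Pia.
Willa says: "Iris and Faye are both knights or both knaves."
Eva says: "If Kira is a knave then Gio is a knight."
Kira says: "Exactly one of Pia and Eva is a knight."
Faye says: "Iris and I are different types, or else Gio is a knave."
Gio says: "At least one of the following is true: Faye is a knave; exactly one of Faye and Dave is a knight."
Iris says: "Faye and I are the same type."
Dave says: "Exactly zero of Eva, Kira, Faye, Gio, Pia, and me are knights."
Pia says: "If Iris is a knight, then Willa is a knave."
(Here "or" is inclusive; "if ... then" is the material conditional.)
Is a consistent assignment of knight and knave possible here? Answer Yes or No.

Yes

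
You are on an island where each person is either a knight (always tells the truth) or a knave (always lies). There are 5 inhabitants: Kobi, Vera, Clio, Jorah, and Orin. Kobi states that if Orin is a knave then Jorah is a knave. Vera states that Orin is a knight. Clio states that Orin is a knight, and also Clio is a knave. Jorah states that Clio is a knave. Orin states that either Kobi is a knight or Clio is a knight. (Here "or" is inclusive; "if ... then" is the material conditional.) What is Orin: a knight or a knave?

Orin is a knave.

Consistent assignments: {Kobi=knave, Vera=knave, Clio=knave, Jorah=knight, Orin=knave}
In every consistent assignment, Orin is a knave.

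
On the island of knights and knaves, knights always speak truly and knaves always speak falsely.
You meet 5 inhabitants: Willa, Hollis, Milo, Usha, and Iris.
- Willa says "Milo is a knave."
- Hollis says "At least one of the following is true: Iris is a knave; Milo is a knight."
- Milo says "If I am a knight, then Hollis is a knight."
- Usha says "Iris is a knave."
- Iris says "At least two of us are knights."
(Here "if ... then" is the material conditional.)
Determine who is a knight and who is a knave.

Willa is a knave; "Milo is a knave" is False, as required.
Hollis is a knight, so "at least one of the following is true: Iris is a knave; Milo is a knight" must be True — and it is.
Milo (knight): "if I am a knight, then Hollis is a knight" — True. ✓
Usha is a knave, and the claim "Iris is a knave" is indeed False.
Iris is a knight, and the claim "at least two of us are knights" is indeed True.

Knights: Hollis, Milo, and Iris. Knaves: Willa and Usha.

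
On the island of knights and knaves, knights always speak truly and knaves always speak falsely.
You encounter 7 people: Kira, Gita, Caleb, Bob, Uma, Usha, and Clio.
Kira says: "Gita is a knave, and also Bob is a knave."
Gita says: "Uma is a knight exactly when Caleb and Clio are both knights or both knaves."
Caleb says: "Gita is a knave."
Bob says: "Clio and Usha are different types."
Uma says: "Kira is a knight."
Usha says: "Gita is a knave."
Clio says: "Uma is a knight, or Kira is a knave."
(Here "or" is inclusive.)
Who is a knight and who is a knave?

Knights: Gita, Bob, and Clio. Knaves: Kira, Caleb, Uma, and Usha.

As a knave, Kira's statement "Gita is a knave, and also Bob is a knave" should be False; it is.
As a knight, Gita's statement "Uma is a knight exactly when Caleb and Clio are both knights or both knaves" should be True; it is.
Caleb (knave): "Gita is a knave" — False. ✓
Bob is a knight, so "Clio and Usha are different types" must be True — and it is.
Since Uma is a knave, "Kira is a knight" needs to be False, which holds.
Usha is a knave, so "Gita is a knave" must be False — and it is.
As a knight, Clio's statement "Uma is a knight, or Kira is a knave" should be True; it is.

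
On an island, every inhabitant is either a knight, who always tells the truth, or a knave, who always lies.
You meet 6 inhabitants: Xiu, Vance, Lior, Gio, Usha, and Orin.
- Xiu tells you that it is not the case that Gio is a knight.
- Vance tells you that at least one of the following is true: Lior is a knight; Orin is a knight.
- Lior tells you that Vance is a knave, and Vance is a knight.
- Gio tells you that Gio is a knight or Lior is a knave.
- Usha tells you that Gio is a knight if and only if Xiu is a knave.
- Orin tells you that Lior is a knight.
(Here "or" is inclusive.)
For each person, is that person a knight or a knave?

Xiu is a knave, so "it is not the case that Gio is a knight" must be false — and it is.
Vance is a knave; "at least one of the following is true: Lior is a knight; Orin is a knight" is false, as required.
Lior (knave): "Vance is a knave, and Vance is a knight" — false. ✓
Gio (knight): "Gio is a knight or Lior is a knave" — true. ✓
Since Usha is a knight, "Gio is a knight if and only if Xiu is a knave" needs to be true, which holds.
Orin is a knave, so "Lior is a knight" must be false — and it is.

Xiu is a knave, Vance is a knave, Lior is a knave, Gio is a knight, Usha is a knight, and Orin is a knave.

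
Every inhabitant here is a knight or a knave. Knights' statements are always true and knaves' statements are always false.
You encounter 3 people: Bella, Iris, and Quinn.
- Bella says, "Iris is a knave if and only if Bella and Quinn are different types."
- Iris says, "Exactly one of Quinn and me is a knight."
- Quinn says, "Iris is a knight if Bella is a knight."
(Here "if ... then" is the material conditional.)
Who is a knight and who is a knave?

Suppose Bella is a knave. Then Bella's statement "Iris is a knave if and only if Bella and Quinn are different types" would have to be false. Checking the 4 ways to assign the others, none is consistent with every speaker.
(For instance, with Iris=knave, Quinn=knave, Quinn's claim "Iris is a knight if Bella is a knight" comes out true where it would need to be false.)
So Bella must be a knight, making "Iris is a knave if and only if Bella and Quinn are different types" true. Taking Bella=knight, Iris=knave, Quinn=knave, each remaining statement checks out:
  Iris (knave): "exactly one of Quinn and me is a knight" — false. ✓
  Quinn (knave): "Iris is a knight if Bella is a knight" — false. ✓
This is the unique consistent assignment.

Bella is a knight, Iris is a knave, and Quinn is a knave.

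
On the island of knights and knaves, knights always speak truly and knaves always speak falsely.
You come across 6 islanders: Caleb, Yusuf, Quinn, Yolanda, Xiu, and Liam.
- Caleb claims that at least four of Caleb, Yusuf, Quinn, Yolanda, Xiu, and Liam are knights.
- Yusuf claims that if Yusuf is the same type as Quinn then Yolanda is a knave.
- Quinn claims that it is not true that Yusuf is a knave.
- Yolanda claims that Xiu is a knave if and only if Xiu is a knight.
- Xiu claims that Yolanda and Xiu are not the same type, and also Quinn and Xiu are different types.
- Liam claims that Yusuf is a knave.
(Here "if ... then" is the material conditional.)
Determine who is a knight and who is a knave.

As a knave, Caleb's statement "at least four of Caleb, Yusuf, Quinn, Yolanda, Xiu, and Liam are knights" should be False; it is.
Yusuf is a knight, and the claim "if Yusuf is the same type as Quinn then Yolanda is a knave" is indeed true.
Quinn is a knight, so "it is not true that Yusuf is a knave" must be true — and it is.
Yolanda is a knave; "Xiu is a knave if and only if Xiu is a knight" is False, as required.
Xiu is a knave, and the claim "Yolanda and Xiu are not the same type, and also Quinn and Xiu are different types" is indeed False.
Liam is a knave, so "Yusuf is a knave" must be False — and it is.

Caleb is a knave, Yusuf is a knight, Quinn is a knight, Yolanda is a knave, Xiu is a knave, and Liam is a knave.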